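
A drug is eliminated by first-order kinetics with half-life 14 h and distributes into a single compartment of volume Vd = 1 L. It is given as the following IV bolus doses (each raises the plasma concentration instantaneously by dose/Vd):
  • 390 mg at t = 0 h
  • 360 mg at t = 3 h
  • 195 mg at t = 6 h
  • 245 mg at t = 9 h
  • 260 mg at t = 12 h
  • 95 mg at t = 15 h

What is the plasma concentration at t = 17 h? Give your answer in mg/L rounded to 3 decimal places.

915.098 mg/L

k = ln 2 / 14 = 0.04951 per h
Dose 1 (390 mg at t=0 h): 390·exp(−0.04951·17) = 168.085 mg/L
Dose 2 (360 mg at t=3 h): 360·exp(−0.04951·14) = 180.000 mg/L
Dose 3 (195 mg at t=6 h): 195·exp(−0.04951·11) = 113.113 mg/L
Dose 4 (245 mg at t=9 h): 245·exp(−0.04951·8) = 164.873 mg/L
Dose 5 (260 mg at t=12 h): 260·exp(−0.04951·5) = 202.984 mg/L
Dose 6 (95 mg at t=15 h): 95·exp(−0.04951·2) = 86.044 mg/L
C(17) = 168.085 + 180.000 + 113.113 + 164.873 + 202.984 + 86.044 = 915.098 mg/L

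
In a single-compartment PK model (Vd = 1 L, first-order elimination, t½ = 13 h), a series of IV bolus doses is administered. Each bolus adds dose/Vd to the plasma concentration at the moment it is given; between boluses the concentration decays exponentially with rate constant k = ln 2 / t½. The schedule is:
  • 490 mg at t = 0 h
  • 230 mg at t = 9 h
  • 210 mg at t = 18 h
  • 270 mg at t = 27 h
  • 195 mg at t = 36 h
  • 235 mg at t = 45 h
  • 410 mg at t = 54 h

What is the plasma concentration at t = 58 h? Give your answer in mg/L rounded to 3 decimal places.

k = ln 2 / 13 = 0.05332 per h
Dose 1 (490 mg at t=0 h): 490·exp(−0.05332·58) = 22.240 mg/L
Dose 2 (230 mg at t=9 h): 230·exp(−0.05332·49) = 16.868 mg/L
Dose 3 (210 mg at t=18 h): 210·exp(−0.05332·40) = 24.887 mg/L
Dose 4 (270 mg at t=27 h): 270·exp(−0.05332·31) = 51.704 mg/L
Dose 5 (195 mg at t=36 h): 195·exp(−0.05332·22) = 60.339 mg/L
Dose 6 (235 mg at t=45 h): 235·exp(−0.05332·13) = 117.500 mg/L
Dose 7 (410 mg at t=54 h): 410·exp(−0.05332·4) = 331.253 mg/L
C(58) = 22.240 + 16.868 + 24.887 + 51.704 + 60.339 + 117.500 + 331.253 = 624.791 mg/L

624.791 mg/L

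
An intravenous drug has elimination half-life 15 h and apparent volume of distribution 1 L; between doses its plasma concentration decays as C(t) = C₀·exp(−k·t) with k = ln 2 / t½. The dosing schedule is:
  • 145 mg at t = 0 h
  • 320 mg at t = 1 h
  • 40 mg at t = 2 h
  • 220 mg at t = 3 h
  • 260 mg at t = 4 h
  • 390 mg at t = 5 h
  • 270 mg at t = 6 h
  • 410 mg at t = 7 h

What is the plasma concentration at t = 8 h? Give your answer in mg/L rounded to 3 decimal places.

k = ln 2 / 15 = 0.04621 per h
Dose 1 (145 mg at t=0 h): 145·exp(−0.04621·8) = 100.189 mg/L
Dose 2 (320 mg at t=1 h): 320·exp(−0.04621·7) = 231.563 mg/L
Dose 3 (40 mg at t=2 h): 40·exp(−0.04621·6) = 30.314 mg/L
Dose 4 (220 mg at t=3 h): 220·exp(−0.04621·5) = 174.614 mg/L
Dose 5 (260 mg at t=4 h): 260·exp(−0.04621·4) = 216.122 mg/L
Dose 6 (390 mg at t=5 h): 390·exp(−0.04621·3) = 339.515 mg/L
Dose 7 (270 mg at t=6 h): 270·exp(−0.04621·2) = 246.165 mg/L
Dose 8 (410 mg at t=7 h): 410·exp(−0.04621·1) = 391.485 mg/L
C(8) = 100.189 + 231.563 + 30.314 + 174.614 + 216.122 + 339.515 + 246.165 + 391.485 = 1729.967 mg/L

1729.967 mg/L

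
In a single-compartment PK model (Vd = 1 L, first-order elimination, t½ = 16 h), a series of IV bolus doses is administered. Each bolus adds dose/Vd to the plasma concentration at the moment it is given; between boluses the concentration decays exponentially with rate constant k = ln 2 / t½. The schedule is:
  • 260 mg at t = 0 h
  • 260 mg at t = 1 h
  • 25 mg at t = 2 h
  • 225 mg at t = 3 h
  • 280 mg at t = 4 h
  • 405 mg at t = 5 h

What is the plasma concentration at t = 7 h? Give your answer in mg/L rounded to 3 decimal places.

1219.070 mg/L

k = ln 2 / 16 = 0.04332 per h
Dose 1 (260 mg at t=0 h): 260·exp(−0.04332·7) = 191.987 mg/L
Dose 2 (260 mg at t=1 h): 260·exp(−0.04332·6) = 200.487 mg/L
Dose 3 (25 mg at t=2 h): 25·exp(−0.04332·5) = 20.131 mg/L
Dose 4 (225 mg at t=3 h): 225·exp(−0.04332·4) = 189.202 mg/L
Dose 5 (280 mg at t=4 h): 280·exp(−0.04332·3) = 245.875 mg/L
Dose 6 (405 mg at t=5 h): 405·exp(−0.04332·2) = 371.387 mg/L
C(7) = 191.987 + 200.487 + 20.131 + 189.202 + 245.875 + 371.387 = 1219.070 mg/L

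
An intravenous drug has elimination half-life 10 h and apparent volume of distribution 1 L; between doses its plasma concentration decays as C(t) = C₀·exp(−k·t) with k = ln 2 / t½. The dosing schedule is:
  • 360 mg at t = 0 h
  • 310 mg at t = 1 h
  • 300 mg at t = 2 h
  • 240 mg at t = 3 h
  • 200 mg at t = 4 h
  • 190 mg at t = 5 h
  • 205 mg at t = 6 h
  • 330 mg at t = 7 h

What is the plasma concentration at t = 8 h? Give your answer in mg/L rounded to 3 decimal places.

1557.488 mg/L

k = ln 2 / 10 = 0.06931 per h
Dose 1 (360 mg at t=0 h): 360·exp(−0.06931·8) = 206.766 mg/L
Dose 2 (310 mg at t=1 h): 310·exp(−0.06931·7) = 190.827 mg/L
Dose 3 (300 mg at t=2 h): 300·exp(−0.06931·6) = 197.926 mg/L
Dose 4 (240 mg at t=3 h): 240·exp(−0.06931·5) = 169.706 mg/L
Dose 5 (200 mg at t=4 h): 200·exp(−0.06931·4) = 151.572 mg/L
Dose 6 (190 mg at t=5 h): 190·exp(−0.06931·3) = 154.328 mg/L
Dose 7 (205 mg at t=6 h): 205·exp(−0.06931·2) = 178.463 mg/L
Dose 8 (330 mg at t=7 h): 330·exp(−0.06931·1) = 307.901 mg/L
C(8) = 206.766 + 190.827 + 197.926 + 169.706 + 151.572 + 154.328 + 178.463 + 307.901 = 1557.488 mg/L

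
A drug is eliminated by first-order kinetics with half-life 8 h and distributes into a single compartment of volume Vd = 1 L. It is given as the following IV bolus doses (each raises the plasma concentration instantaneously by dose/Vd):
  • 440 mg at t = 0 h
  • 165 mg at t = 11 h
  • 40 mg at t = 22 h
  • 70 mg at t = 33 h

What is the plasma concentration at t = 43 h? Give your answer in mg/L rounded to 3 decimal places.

56.831 mg/L

k = ln 2 / 8 = 0.08664 per h
Dose 1 (440 mg at t=0 h): 440·exp(−0.08664·43) = 10.603 mg/L
Dose 2 (165 mg at t=11 h): 165·exp(−0.08664·32) = 10.312 mg/L
Dose 3 (40 mg at t=22 h): 40·exp(−0.08664·21) = 6.484 mg/L
Dose 4 (70 mg at t=33 h): 70·exp(−0.08664·10) = 29.431 mg/L
C(43) = 10.603 + 10.312 + 6.484 + 29.431 = 56.831 mg/L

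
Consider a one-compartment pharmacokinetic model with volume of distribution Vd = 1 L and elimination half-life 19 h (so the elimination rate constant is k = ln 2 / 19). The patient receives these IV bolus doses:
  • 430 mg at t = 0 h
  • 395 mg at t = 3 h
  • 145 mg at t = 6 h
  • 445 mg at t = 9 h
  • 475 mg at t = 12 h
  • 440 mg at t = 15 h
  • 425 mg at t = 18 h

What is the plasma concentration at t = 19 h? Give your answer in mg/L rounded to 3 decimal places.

1992.539 mg/L

k = ln 2 / 19 = 0.03648 per h
Dose 1 (430 mg at t=0 h): 430·exp(−0.03648·19) = 215.000 mg/L
Dose 2 (395 mg at t=3 h): 395·exp(−0.03648·16) = 220.342 mg/L
Dose 3 (145 mg at t=6 h): 145·exp(−0.03648·13) = 90.240 mg/L
Dose 4 (445 mg at t=9 h): 445·exp(−0.03648·10) = 308.975 mg/L
Dose 5 (475 mg at t=12 h): 475·exp(−0.03648·7) = 367.949 mg/L
Dose 6 (440 mg at t=15 h): 440·exp(−0.03648·4) = 380.258 mg/L
Dose 7 (425 mg at t=18 h): 425·exp(−0.03648·1) = 409.775 mg/L
C(19) = 215.000 + 220.342 + 90.240 + 308.975 + 367.949 + 380.258 + 409.775 = 1992.539 mg/L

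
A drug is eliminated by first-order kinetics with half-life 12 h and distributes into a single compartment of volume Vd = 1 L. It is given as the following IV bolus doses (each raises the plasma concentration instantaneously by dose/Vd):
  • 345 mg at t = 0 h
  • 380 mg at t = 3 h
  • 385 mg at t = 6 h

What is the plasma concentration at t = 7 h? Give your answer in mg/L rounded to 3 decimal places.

k = ln 2 / 12 = 0.05776 per h
Dose 1 (345 mg at t=0 h): 345·exp(−0.05776·7) = 230.260 mg/L
Dose 2 (380 mg at t=3 h): 380·exp(−0.05776·4) = 301.606 mg/L
Dose 3 (385 mg at t=6 h): 385·exp(−0.05776·1) = 363.392 mg/L
C(7) = 230.260 + 301.606 + 363.392 = 895.258 mg/L

895.258 mg/L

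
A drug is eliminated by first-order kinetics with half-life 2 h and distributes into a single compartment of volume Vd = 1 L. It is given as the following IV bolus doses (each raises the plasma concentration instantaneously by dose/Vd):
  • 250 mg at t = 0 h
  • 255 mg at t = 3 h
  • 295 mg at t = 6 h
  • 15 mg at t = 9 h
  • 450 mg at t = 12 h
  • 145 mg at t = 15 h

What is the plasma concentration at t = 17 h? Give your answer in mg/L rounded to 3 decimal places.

162.188 mg/L

k = ln 2 / 2 = 0.34657 per h
Dose 1 (250 mg at t=0 h): 250·exp(−0.34657·17) = 0.691 mg/L
Dose 2 (255 mg at t=3 h): 255·exp(−0.34657·14) = 1.992 mg/L
Dose 3 (295 mg at t=6 h): 295·exp(−0.34657·11) = 6.519 mg/L
Dose 4 (15 mg at t=9 h): 15·exp(−0.34657·8) = 0.938 mg/L
Dose 5 (450 mg at t=12 h): 450·exp(−0.34657·5) = 79.550 mg/L
Dose 6 (145 mg at t=15 h): 145·exp(−0.34657·2) = 72.500 mg/L
C(17) = 0.691 + 1.992 + 6.519 + 0.938 + 79.550 + 72.500 = 162.188 mg/L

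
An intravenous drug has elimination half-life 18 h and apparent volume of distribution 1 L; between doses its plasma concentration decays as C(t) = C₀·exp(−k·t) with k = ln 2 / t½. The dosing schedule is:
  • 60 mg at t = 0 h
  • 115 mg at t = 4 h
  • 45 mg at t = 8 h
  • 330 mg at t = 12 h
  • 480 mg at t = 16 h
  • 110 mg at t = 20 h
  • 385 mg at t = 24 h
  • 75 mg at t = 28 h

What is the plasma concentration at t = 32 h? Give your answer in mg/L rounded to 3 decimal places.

902.975 mg/L

k = ln 2 / 18 = 0.03851 per h
Dose 1 (60 mg at t=0 h): 60·exp(−0.03851·32) = 17.498 mg/L
Dose 2 (115 mg at t=4 h): 115·exp(−0.03851·28) = 39.123 mg/L
Dose 3 (45 mg at t=8 h): 45·exp(−0.03851·24) = 17.858 mg/L
Dose 4 (330 mg at t=12 h): 330·exp(−0.03851·20) = 152.769 mg/L
Dose 5 (480 mg at t=16 h): 480·exp(−0.03851·16) = 259.214 mg/L
Dose 6 (110 mg at t=20 h): 110·exp(−0.03851·12) = 69.296 mg/L
Dose 7 (385 mg at t=24 h): 385·exp(−0.03851·8) = 282.924 mg/L
Dose 8 (75 mg at t=28 h): 75·exp(−0.03851·4) = 64.293 mg/L
C(32) = 17.498 + 39.123 + 17.858 + 152.769 + 259.214 + 69.296 + 282.924 + 64.293 = 902.975 mg/L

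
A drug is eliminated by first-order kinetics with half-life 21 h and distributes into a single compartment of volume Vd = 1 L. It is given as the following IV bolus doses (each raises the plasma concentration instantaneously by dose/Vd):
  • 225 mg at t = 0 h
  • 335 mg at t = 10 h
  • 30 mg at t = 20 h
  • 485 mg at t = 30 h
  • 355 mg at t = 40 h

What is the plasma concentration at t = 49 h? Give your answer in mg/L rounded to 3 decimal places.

671.445 mg/L

k = ln 2 / 21 = 0.03301 per h
Dose 1 (225 mg at t=0 h): 225·exp(−0.03301·49) = 44.646 mg/L
Dose 2 (335 mg at t=10 h): 335·exp(−0.03301·39) = 92.467 mg/L
Dose 3 (30 mg at t=20 h): 30·exp(−0.03301·29) = 11.519 mg/L
Dose 4 (485 mg at t=30 h): 485·exp(−0.03301·19) = 259.049 mg/L
Dose 5 (355 mg at t=40 h): 355·exp(−0.03301·9) = 263.764 mg/L
C(49) = 44.646 + 92.467 + 11.519 + 259.049 + 263.764 = 671.445 mg/L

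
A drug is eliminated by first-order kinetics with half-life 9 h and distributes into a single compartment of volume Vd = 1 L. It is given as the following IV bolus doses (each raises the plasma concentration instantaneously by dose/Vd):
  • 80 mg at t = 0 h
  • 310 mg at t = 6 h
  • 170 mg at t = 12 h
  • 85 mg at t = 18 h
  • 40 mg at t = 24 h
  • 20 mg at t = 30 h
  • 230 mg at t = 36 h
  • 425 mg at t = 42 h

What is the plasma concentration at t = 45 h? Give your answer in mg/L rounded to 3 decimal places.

508.449 mg/L

k = ln 2 / 9 = 0.07702 per h
Dose 1 (80 mg at t=0 h): 80·exp(−0.07702·45) = 2.500 mg/L
Dose 2 (310 mg at t=6 h): 310·exp(−0.07702·39) = 15.378 mg/L
Dose 3 (170 mg at t=12 h): 170·exp(−0.07702·33) = 13.387 mg/L
Dose 4 (85 mg at t=18 h): 85·exp(−0.07702·27) = 10.625 mg/L
Dose 5 (40 mg at t=24 h): 40·exp(−0.07702·21) = 7.937 mg/L
Dose 6 (20 mg at t=30 h): 20·exp(−0.07702·15) = 6.300 mg/L
Dose 7 (230 mg at t=36 h): 230·exp(−0.07702·9) = 115.000 mg/L
Dose 8 (425 mg at t=42 h): 425·exp(−0.07702·3) = 337.323 mg/L
C(45) = 2.500 + 15.378 + 13.387 + 10.625 + 7.937 + 6.300 + 115.000 + 337.323 = 508.449 mg/L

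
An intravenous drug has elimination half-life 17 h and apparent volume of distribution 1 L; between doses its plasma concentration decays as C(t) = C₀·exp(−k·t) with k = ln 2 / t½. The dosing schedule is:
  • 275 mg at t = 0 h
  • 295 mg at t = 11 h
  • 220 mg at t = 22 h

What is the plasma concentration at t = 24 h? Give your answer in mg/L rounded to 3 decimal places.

479.760 mg/L

k = ln 2 / 17 = 0.04077 per h
Dose 1 (275 mg at t=0 h): 275·exp(−0.04077·24) = 103.359 mg/L
Dose 2 (295 mg at t=11 h): 295·exp(−0.04077·13) = 173.629 mg/L
Dose 3 (220 mg at t=22 h): 220·exp(−0.04077·2) = 202.772 mg/L
C(24) = 103.359 + 173.629 + 202.772 = 479.760 mg/L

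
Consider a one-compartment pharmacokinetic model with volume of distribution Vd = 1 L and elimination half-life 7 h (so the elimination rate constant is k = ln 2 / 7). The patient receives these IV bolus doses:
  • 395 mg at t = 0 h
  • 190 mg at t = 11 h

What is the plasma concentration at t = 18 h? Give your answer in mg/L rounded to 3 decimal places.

k = ln 2 / 7 = 0.09902 per h
Dose 1 (395 mg at t=0 h): 395·exp(−0.09902·18) = 66.454 mg/L
Dose 2 (190 mg at t=11 h): 190·exp(−0.09902·7) = 95.000 mg/L
C(18) = 66.454 + 95.000 = 161.454 mg/L

161.454 mg/L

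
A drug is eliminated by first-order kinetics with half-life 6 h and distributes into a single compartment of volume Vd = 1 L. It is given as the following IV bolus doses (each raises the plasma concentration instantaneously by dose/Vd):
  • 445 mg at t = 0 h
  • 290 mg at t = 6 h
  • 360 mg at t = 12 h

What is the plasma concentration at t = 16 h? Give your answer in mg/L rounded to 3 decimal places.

388.213 mg/L

k = ln 2 / 6 = 0.11552 per h
Dose 1 (445 mg at t=0 h): 445·exp(−0.11552·16) = 70.083 mg/L
Dose 2 (290 mg at t=6 h): 290·exp(−0.11552·10) = 91.344 mg/L
Dose 3 (360 mg at t=12 h): 360·exp(−0.11552·4) = 226.786 mg/L
C(16) = 70.083 + 91.344 + 226.786 = 388.213 mg/L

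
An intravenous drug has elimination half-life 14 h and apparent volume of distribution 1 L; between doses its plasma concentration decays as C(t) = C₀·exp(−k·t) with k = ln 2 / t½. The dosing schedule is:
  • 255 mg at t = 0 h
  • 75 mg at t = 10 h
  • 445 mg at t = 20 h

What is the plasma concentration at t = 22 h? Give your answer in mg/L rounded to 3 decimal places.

530.252 mg/L

k = ln 2 / 14 = 0.04951 per h
Dose 1 (255 mg at t=0 h): 255·exp(−0.04951·22) = 85.801 mg/L
Dose 2 (75 mg at t=10 h): 75·exp(−0.04951·12) = 41.403 mg/L
Dose 3 (445 mg at t=20 h): 445·exp(−0.04951·2) = 403.047 mg/L
C(22) = 85.801 + 41.403 + 403.047 = 530.252 mg/L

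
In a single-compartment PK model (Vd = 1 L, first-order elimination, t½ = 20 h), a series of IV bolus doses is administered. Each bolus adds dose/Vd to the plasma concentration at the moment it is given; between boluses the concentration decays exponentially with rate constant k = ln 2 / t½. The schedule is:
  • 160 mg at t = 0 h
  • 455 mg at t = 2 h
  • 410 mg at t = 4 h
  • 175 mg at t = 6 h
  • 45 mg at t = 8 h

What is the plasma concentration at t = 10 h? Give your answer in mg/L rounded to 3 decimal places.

k = ln 2 / 20 = 0.03466 per h
Dose 1 (160 mg at t=0 h): 160·exp(−0.03466·10) = 113.137 mg/L
Dose 2 (455 mg at t=2 h): 455·exp(−0.03466·8) = 344.826 mg/L
Dose 3 (410 mg at t=4 h): 410·exp(−0.03466·6) = 333.023 mg/L
Dose 4 (175 mg at t=6 h): 175·exp(−0.03466·4) = 152.346 mg/L
Dose 5 (45 mg at t=8 h): 45·exp(−0.03466·2) = 41.986 mg/L
C(10) = 113.137 + 344.826 + 333.023 + 152.346 + 41.986 = 985.319 mg/L

985.319 mg/L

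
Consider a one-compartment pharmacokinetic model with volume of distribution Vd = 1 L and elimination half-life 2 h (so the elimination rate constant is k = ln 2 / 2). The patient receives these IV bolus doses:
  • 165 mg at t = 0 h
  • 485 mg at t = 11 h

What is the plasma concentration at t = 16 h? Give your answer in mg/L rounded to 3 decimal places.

k = ln 2 / 2 = 0.34657 per h
Dose 1 (165 mg at t=0 h): 165·exp(−0.34657·16) = 0.645 mg/L
Dose 2 (485 mg at t=11 h): 485·exp(−0.34657·5) = 85.737 mg/L
C(16) = 0.645 + 85.737 = 86.381 mg/L

86.381 mg/L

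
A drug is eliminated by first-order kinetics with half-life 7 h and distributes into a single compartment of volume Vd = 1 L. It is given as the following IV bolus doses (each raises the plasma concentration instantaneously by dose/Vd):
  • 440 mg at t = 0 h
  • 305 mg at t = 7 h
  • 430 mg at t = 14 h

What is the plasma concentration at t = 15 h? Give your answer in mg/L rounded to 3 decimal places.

627.214 mg/L

k = ln 2 / 7 = 0.09902 per h
Dose 1 (440 mg at t=0 h): 440·exp(−0.09902·15) = 99.630 mg/L
Dose 2 (305 mg at t=7 h): 305·exp(−0.09902·8) = 138.123 mg/L
Dose 3 (430 mg at t=14 h): 430·exp(−0.09902·1) = 389.461 mg/L
C(15) = 99.630 + 138.123 + 389.461 = 627.214 mg/L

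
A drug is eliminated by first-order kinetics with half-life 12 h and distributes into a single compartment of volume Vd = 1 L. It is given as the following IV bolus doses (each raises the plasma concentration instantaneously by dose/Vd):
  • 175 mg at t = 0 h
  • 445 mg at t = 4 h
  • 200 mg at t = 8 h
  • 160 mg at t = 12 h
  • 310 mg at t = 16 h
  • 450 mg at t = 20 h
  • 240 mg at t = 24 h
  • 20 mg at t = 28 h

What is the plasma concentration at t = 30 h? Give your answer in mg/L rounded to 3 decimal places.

820.907 mg/L

k = ln 2 / 12 = 0.05776 per h
Dose 1 (175 mg at t=0 h): 175·exp(−0.05776·30) = 30.936 mg/L
Dose 2 (445 mg at t=4 h): 445·exp(−0.05776·26) = 99.112 mg/L
Dose 3 (200 mg at t=8 h): 200·exp(−0.05776·22) = 56.123 mg/L
Dose 4 (160 mg at t=12 h): 160·exp(−0.05776·18) = 56.569 mg/L
Dose 5 (310 mg at t=16 h): 310·exp(−0.05776·14) = 138.089 mg/L
Dose 6 (450 mg at t=20 h): 450·exp(−0.05776·10) = 252.554 mg/L
Dose 7 (240 mg at t=24 h): 240·exp(−0.05776·6) = 169.706 mg/L
Dose 8 (20 mg at t=28 h): 20·exp(−0.05776·2) = 17.818 mg/L
C(30) = 30.936 + 99.112 + 56.123 + 56.569 + 138.089 + 252.554 + 169.706 + 17.818 = 820.907 mg/L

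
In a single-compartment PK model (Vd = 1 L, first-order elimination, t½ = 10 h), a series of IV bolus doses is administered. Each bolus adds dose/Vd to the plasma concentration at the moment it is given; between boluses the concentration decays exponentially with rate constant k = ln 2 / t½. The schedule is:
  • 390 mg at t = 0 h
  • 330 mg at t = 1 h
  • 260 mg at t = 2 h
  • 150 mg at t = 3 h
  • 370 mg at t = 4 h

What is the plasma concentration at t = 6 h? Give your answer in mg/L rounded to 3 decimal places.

1131.634 mg/L

k = ln 2 / 10 = 0.06931 per h
Dose 1 (390 mg at t=0 h): 390·exp(−0.06931·6) = 257.304 mg/L
Dose 2 (330 mg at t=1 h): 330·exp(−0.06931·5) = 233.345 mg/L
Dose 3 (260 mg at t=2 h): 260·exp(−0.06931·4) = 197.043 mg/L
Dose 4 (150 mg at t=3 h): 150·exp(−0.06931·3) = 121.838 mg/L
Dose 5 (370 mg at t=4 h): 370·exp(−0.06931·2) = 322.104 mg/L
C(6) = 257.304 + 233.345 + 197.043 + 121.838 + 322.104 = 1131.634 mg/L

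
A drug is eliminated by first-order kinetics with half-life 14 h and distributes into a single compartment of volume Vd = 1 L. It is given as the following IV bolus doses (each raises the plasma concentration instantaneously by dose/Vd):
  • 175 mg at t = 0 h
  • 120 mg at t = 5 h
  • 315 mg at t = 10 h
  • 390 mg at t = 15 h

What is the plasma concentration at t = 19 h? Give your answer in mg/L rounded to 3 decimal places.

649.982 mg/L

k = ln 2 / 14 = 0.04951 per h
Dose 1 (175 mg at t=0 h): 175·exp(−0.04951·19) = 68.312 mg/L
Dose 2 (120 mg at t=5 h): 120·exp(−0.04951·14) = 60.000 mg/L
Dose 3 (315 mg at t=10 h): 315·exp(−0.04951·9) = 201.740 mg/L
Dose 4 (390 mg at t=15 h): 390·exp(−0.04951·4) = 319.931 mg/L
C(19) = 68.312 + 60.000 + 201.740 + 319.931 = 649.982 mg/L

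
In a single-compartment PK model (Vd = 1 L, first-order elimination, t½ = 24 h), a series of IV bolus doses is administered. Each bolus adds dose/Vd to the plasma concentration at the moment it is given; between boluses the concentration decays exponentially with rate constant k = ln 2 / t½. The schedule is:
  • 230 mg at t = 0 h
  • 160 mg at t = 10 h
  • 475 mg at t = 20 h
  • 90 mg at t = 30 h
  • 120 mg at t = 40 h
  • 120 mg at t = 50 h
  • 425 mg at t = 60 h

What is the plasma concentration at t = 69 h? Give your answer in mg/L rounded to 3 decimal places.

653.987 mg/L

k = ln 2 / 24 = 0.02888 per h
Dose 1 (230 mg at t=0 h): 230·exp(−0.02888·69) = 31.352 mg/L
Dose 2 (160 mg at t=10 h): 160·exp(−0.02888·59) = 29.113 mg/L
Dose 3 (475 mg at t=20 h): 475·exp(−0.02888·49) = 115.369 mg/L
Dose 4 (90 mg at t=30 h): 90·exp(−0.02888·39) = 29.179 mg/L
Dose 5 (120 mg at t=40 h): 120·exp(−0.02888·29) = 51.932 mg/L
Dose 6 (120 mg at t=50 h): 120·exp(−0.02888·19) = 69.321 mg/L
Dose 7 (425 mg at t=60 h): 425·exp(−0.02888·9) = 327.720 mg/L
C(69) = 31.352 + 29.113 + 115.369 + 29.179 + 51.932 + 69.321 + 327.720 = 653.987 mg/L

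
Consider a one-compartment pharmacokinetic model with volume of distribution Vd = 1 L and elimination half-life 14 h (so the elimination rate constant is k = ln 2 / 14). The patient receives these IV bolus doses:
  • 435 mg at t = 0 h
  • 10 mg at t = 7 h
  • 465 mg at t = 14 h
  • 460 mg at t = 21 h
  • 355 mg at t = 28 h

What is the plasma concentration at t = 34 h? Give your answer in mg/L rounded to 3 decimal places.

761.613 mg/L

k = ln 2 / 14 = 0.04951 per h
Dose 1 (435 mg at t=0 h): 435·exp(−0.04951·34) = 80.801 mg/L
Dose 2 (10 mg at t=7 h): 10·exp(−0.04951·27) = 2.627 mg/L
Dose 3 (465 mg at t=14 h): 465·exp(−0.04951·20) = 172.747 mg/L
Dose 4 (460 mg at t=21 h): 460·exp(−0.04951·13) = 241.674 mg/L
Dose 5 (355 mg at t=28 h): 355·exp(−0.04951·6) = 263.764 mg/L
C(34) = 80.801 + 2.627 + 172.747 + 241.674 + 263.764 = 761.613 mg/L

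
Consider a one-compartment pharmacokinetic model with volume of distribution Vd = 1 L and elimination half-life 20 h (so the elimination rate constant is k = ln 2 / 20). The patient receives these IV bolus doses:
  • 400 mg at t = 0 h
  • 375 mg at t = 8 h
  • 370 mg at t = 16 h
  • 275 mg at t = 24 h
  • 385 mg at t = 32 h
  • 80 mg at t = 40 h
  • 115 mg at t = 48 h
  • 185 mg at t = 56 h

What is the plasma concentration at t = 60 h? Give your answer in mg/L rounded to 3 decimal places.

694.162 mg/L

k = ln 2 / 20 = 0.03466 per h
Dose 1 (400 mg at t=0 h): 400·exp(−0.03466·60) = 50.000 mg/L
Dose 2 (375 mg at t=8 h): 375·exp(−0.03466·52) = 61.852 mg/L
Dose 3 (370 mg at t=16 h): 370·exp(−0.03466·44) = 80.526 mg/L
Dose 4 (275 mg at t=24 h): 275·exp(−0.03466·36) = 78.973 mg/L
Dose 5 (385 mg at t=32 h): 385·exp(−0.03466·28) = 145.888 mg/L
Dose 6 (80 mg at t=40 h): 80·exp(−0.03466·20) = 40.000 mg/L
Dose 7 (115 mg at t=48 h): 115·exp(−0.03466·12) = 75.872 mg/L
Dose 8 (185 mg at t=56 h): 185·exp(−0.03466·4) = 161.052 mg/L
C(60) = 50.000 + 61.852 + 80.526 + 78.973 + 145.888 + 40.000 + 75.872 + 161.052 = 694.162 mg/L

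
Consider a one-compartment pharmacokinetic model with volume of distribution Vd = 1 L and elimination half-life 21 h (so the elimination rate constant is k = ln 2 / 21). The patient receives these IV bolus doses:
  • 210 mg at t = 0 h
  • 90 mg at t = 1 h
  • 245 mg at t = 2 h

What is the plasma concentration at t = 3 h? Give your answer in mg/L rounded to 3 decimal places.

k = ln 2 / 21 = 0.03301 per h
Dose 1 (210 mg at t=0 h): 210·exp(−0.03301·3) = 190.202 mg/L
Dose 2 (90 mg at t=1 h): 90·exp(−0.03301·2) = 84.251 mg/L
Dose 3 (245 mg at t=2 h): 245·exp(−0.03301·1) = 237.045 mg/L
C(3) = 190.202 + 84.251 + 237.045 = 511.498 mg/L

511.498 mg/L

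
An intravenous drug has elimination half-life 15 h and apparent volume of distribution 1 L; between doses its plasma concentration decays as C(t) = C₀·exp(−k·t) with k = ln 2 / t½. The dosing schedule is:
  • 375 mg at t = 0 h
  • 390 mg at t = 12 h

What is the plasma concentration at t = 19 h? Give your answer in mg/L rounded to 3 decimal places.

438.075 mg/L

k = ln 2 / 15 = 0.04621 per h
Dose 1 (375 mg at t=0 h): 375·exp(−0.04621·19) = 155.857 mg/L
Dose 2 (390 mg at t=12 h): 390·exp(−0.04621·7) = 282.218 mg/L
C(19) = 155.857 + 282.218 = 438.075 mg/L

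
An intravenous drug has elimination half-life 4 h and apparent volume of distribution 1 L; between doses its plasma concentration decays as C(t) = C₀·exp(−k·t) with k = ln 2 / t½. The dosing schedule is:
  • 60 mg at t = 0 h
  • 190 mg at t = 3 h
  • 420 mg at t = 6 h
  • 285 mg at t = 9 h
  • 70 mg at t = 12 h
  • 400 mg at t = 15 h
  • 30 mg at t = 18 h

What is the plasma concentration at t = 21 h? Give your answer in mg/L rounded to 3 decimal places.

250.790 mg/L

k = ln 2 / 4 = 0.17329 per h
Dose 1 (60 mg at t=0 h): 60·exp(−0.17329·21) = 1.577 mg/L
Dose 2 (190 mg at t=3 h): 190·exp(−0.17329·18) = 8.397 mg/L
Dose 3 (420 mg at t=6 h): 420·exp(−0.17329·15) = 31.217 mg/L
Dose 4 (285 mg at t=9 h): 285·exp(−0.17329·12) = 35.625 mg/L
Dose 5 (70 mg at t=12 h): 70·exp(−0.17329·9) = 14.716 mg/L
Dose 6 (400 mg at t=15 h): 400·exp(−0.17329·6) = 141.421 mg/L
Dose 7 (30 mg at t=18 h): 30·exp(−0.17329·3) = 17.838 mg/L
C(21) = 1.577 + 8.397 + 31.217 + 35.625 + 14.716 + 141.421 + 17.838 = 250.790 mg/L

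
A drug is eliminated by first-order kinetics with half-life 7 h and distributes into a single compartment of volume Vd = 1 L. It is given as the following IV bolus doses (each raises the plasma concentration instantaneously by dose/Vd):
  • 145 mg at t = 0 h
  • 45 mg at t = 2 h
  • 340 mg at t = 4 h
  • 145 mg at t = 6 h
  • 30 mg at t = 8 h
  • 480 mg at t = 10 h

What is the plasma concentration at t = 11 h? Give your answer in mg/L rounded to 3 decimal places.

782.662 mg/L

k = ln 2 / 7 = 0.09902 per h
Dose 1 (145 mg at t=0 h): 145·exp(−0.09902·11) = 48.789 mg/L
Dose 2 (45 mg at t=2 h): 45·exp(−0.09902·9) = 18.458 mg/L
Dose 3 (340 mg at t=4 h): 340·exp(−0.09902·7) = 170.000 mg/L
Dose 4 (145 mg at t=6 h): 145·exp(−0.09902·5) = 88.378 mg/L
Dose 5 (30 mg at t=8 h): 30·exp(−0.09902·3) = 22.290 mg/L
Dose 6 (480 mg at t=10 h): 480·exp(−0.09902·1) = 434.747 mg/L
C(11) = 48.789 + 18.458 + 170.000 + 88.378 + 22.290 + 434.747 = 782.662 mg/L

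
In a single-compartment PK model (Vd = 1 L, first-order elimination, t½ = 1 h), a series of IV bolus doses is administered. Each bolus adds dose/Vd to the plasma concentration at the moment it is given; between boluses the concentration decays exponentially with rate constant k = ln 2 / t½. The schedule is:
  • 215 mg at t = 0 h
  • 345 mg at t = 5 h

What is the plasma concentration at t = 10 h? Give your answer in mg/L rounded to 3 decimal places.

10.991 mg/L

k = ln 2 / 1 = 0.69315 per h
Dose 1 (215 mg at t=0 h): 215·exp(−0.69315·10) = 0.210 mg/L
Dose 2 (345 mg at t=5 h): 345·exp(−0.69315·5) = 10.781 mg/L
C(10) = 0.210 + 10.781 = 10.991 mg/L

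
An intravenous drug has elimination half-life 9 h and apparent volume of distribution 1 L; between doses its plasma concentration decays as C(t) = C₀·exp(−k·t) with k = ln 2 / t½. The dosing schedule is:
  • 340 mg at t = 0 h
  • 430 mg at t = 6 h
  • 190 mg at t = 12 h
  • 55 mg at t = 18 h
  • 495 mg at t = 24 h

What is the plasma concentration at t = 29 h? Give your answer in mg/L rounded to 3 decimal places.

k = ln 2 / 9 = 0.07702 per h
Dose 1 (340 mg at t=0 h): 340·exp(−0.07702·29) = 36.433 mg/L
Dose 2 (430 mg at t=6 h): 430·exp(−0.07702·23) = 73.142 mg/L
Dose 3 (190 mg at t=12 h): 190·exp(−0.07702·17) = 51.303 mg/L
Dose 4 (55 mg at t=18 h): 55·exp(−0.07702·11) = 23.574 mg/L
Dose 5 (495 mg at t=24 h): 495·exp(−0.07702·5) = 336.796 mg/L
C(29) = 36.433 + 73.142 + 51.303 + 23.574 + 336.796 = 521.248 mg/L

521.248 mg/L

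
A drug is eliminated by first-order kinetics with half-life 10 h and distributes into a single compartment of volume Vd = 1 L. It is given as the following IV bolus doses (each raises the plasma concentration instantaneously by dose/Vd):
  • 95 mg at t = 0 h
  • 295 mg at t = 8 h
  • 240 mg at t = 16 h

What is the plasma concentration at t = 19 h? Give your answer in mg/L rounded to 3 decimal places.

358.018 mg/L

k = ln 2 / 10 = 0.06931 per h
Dose 1 (95 mg at t=0 h): 95·exp(−0.06931·19) = 25.455 mg/L
Dose 2 (295 mg at t=8 h): 295·exp(−0.06931·11) = 137.622 mg/L
Dose 3 (240 mg at t=16 h): 240·exp(−0.06931·3) = 194.941 mg/L
C(19) = 25.455 + 137.622 + 194.941 = 358.018 mg/L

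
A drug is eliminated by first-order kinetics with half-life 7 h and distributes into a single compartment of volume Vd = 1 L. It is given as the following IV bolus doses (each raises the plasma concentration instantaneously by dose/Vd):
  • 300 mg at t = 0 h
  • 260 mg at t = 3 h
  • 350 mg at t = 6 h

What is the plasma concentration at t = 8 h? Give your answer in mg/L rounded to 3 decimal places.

k = ln 2 / 7 = 0.09902 per h
Dose 1 (300 mg at t=0 h): 300·exp(−0.09902·8) = 135.859 mg/L
Dose 2 (260 mg at t=3 h): 260·exp(−0.09902·5) = 158.472 mg/L
Dose 3 (350 mg at t=6 h): 350·exp(−0.09902·2) = 287.117 mg/L
C(8) = 135.859 + 158.472 + 287.117 = 581.448 mg/L

581.448 mg/L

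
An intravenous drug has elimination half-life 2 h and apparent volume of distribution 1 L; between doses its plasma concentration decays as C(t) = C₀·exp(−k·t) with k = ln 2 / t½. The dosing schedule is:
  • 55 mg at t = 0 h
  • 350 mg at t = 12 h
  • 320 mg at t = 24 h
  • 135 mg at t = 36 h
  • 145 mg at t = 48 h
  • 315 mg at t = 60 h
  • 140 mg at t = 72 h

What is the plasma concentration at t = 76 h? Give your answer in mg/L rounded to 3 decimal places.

k = ln 2 / 2 = 0.34657 per h
Dose 1 (55 mg at t=0 h): 55·exp(−0.34657·76) = 0.000 mg/L
Dose 2 (350 mg at t=12 h): 350·exp(−0.34657·64) = 0.000 mg/L
Dose 3 (320 mg at t=24 h): 320·exp(−0.34657·52) = 0.000 mg/L
Dose 4 (135 mg at t=36 h): 135·exp(−0.34657·40) = 0.000 mg/L
Dose 5 (145 mg at t=48 h): 145·exp(−0.34657·28) = 0.009 mg/L
Dose 6 (315 mg at t=60 h): 315·exp(−0.34657·16) = 1.230 mg/L
Dose 7 (140 mg at t=72 h): 140·exp(−0.34657·4) = 35.000 mg/L
C(76) = 0.000 + 0.000 + 0.000 + 0.000 + 0.009 + 1.230 + 35.000 = 36.239 mg/L

36.239 mg/L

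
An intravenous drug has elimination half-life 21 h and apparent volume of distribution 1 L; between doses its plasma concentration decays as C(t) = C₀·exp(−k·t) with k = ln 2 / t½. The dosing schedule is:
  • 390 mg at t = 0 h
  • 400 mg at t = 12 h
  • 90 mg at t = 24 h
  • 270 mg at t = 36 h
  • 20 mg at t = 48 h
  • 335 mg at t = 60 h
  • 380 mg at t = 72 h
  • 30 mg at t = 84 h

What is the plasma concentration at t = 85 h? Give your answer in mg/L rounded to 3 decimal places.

554.244 mg/L

k = ln 2 / 21 = 0.03301 per h
Dose 1 (390 mg at t=0 h): 390·exp(−0.03301·85) = 23.584 mg/L
Dose 2 (400 mg at t=12 h): 400·exp(−0.03301·73) = 35.944 mg/L
Dose 3 (90 mg at t=24 h): 90·exp(−0.03301·61) = 12.018 mg/L
Dose 4 (270 mg at t=36 h): 270·exp(−0.03301·49) = 53.575 mg/L
Dose 5 (20 mg at t=48 h): 20·exp(−0.03301·37) = 5.897 mg/L
Dose 6 (335 mg at t=60 h): 335·exp(−0.03301·25) = 146.783 mg/L
Dose 7 (380 mg at t=72 h): 380·exp(−0.03301·13) = 247.418 mg/L
Dose 8 (30 mg at t=84 h): 30·exp(−0.03301·1) = 29.026 mg/L
C(85) = 23.584 + 35.944 + 12.018 + 53.575 + 5.897 + 146.783 + 247.418 + 29.026 = 554.244 mg/L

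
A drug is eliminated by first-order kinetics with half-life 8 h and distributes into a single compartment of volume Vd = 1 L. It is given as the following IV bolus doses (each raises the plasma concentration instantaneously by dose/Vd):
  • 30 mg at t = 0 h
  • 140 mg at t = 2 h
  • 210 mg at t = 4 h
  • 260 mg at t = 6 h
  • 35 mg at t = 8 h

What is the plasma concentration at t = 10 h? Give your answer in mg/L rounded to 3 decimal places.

k = ln 2 / 8 = 0.08664 per h
Dose 1 (30 mg at t=0 h): 30·exp(−0.08664·10) = 12.613 mg/L
Dose 2 (140 mg at t=2 h): 140·exp(−0.08664·8) = 70.000 mg/L
Dose 3 (210 mg at t=4 h): 210·exp(−0.08664·6) = 124.867 mg/L
Dose 4 (260 mg at t=6 h): 260·exp(−0.08664·4) = 183.848 mg/L
Dose 5 (35 mg at t=8 h): 35·exp(−0.08664·2) = 29.431 mg/L
C(10) = 12.613 + 70.000 + 124.867 + 183.848 + 29.431 = 420.759 mg/L

420.759 mg/L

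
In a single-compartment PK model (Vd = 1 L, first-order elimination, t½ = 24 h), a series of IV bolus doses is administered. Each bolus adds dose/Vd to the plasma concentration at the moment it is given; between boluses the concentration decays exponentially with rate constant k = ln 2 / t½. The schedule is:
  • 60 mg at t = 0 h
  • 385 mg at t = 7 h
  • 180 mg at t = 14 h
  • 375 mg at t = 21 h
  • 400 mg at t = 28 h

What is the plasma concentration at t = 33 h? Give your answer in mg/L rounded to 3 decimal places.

920.190 mg/L

k = ln 2 / 24 = 0.02888 per h
Dose 1 (60 mg at t=0 h): 60·exp(−0.02888·33) = 23.133 mg/L
Dose 2 (385 mg at t=7 h): 385·exp(−0.02888·26) = 181.696 mg/L
Dose 3 (180 mg at t=14 h): 180·exp(−0.02888·19) = 103.982 mg/L
Dose 4 (375 mg at t=21 h): 375·exp(−0.02888·12) = 265.165 mg/L
Dose 5 (400 mg at t=28 h): 400·exp(−0.02888·5) = 346.215 mg/L
C(33) = 23.133 + 181.696 + 103.982 + 265.165 + 346.215 = 920.190 mg/L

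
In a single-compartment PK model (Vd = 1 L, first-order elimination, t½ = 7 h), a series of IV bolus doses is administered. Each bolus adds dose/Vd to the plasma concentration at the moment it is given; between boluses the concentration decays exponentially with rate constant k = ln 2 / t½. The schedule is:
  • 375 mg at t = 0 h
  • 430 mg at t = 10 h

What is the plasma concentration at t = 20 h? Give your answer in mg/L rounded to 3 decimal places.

k = ln 2 / 7 = 0.09902 per h
Dose 1 (375 mg at t=0 h): 375·exp(−0.09902·20) = 51.754 mg/L
Dose 2 (430 mg at t=10 h): 430·exp(−0.09902·10) = 159.744 mg/L
C(20) = 51.754 + 159.744 = 211.499 mg/L

211.499 mg/L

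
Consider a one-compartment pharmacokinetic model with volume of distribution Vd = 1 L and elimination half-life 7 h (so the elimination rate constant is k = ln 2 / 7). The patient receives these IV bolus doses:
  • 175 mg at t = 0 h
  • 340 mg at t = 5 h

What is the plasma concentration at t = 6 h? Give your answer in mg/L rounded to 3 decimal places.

404.554 mg/L

k = ln 2 / 7 = 0.09902 per h
Dose 1 (175 mg at t=0 h): 175·exp(−0.09902·6) = 96.608 mg/L
Dose 2 (340 mg at t=5 h): 340·exp(−0.09902·1) = 307.946 mg/L
C(6) = 96.608 + 307.946 = 404.554 mg/L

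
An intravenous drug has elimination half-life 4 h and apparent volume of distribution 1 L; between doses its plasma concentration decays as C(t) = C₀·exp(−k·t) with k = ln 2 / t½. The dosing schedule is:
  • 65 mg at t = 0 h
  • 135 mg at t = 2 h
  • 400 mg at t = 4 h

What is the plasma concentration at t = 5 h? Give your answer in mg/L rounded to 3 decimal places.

443.959 mg/L

k = ln 2 / 4 = 0.17329 per h
Dose 1 (65 mg at t=0 h): 65·exp(−0.17329·5) = 27.329 mg/L
Dose 2 (135 mg at t=2 h): 135·exp(−0.17329·3) = 80.271 mg/L
Dose 3 (400 mg at t=4 h): 400·exp(−0.17329·1) = 336.359 mg/L
C(5) = 27.329 + 80.271 + 336.359 = 443.959 mg/L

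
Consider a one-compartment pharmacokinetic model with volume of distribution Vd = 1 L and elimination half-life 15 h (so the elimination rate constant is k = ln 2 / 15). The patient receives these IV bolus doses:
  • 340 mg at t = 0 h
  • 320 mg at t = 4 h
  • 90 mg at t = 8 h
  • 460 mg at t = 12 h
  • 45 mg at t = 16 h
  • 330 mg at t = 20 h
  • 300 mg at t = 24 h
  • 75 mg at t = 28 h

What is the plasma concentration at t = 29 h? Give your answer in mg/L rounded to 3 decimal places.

k = ln 2 / 15 = 0.04621 per h
Dose 1 (340 mg at t=0 h): 340·exp(−0.04621·29) = 89.020 mg/L
Dose 2 (320 mg at t=4 h): 320·exp(−0.04621·25) = 100.794 mg/L
Dose 3 (90 mg at t=8 h): 90·exp(−0.04621·21) = 34.104 mg/L
Dose 4 (460 mg at t=12 h): 460·exp(−0.04621·17) = 209.696 mg/L
Dose 5 (45 mg at t=16 h): 45·exp(−0.04621·13) = 24.679 mg/L
Dose 6 (330 mg at t=20 h): 330·exp(−0.04621·9) = 217.719 mg/L
Dose 7 (300 mg at t=24 h): 300·exp(−0.04621·5) = 238.110 mg/L
Dose 8 (75 mg at t=28 h): 75·exp(−0.04621·1) = 71.613 mg/L
C(29) = 89.020 + 100.794 + 34.104 + 209.696 + 24.679 + 217.719 + 238.110 + 71.613 = 985.734 mg/L

985.734 mg/L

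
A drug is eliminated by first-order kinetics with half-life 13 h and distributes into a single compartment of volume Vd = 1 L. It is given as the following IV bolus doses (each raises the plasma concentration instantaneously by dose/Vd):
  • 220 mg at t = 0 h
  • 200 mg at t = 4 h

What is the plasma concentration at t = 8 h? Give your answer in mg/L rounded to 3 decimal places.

305.193 mg/L

k = ln 2 / 13 = 0.05332 per h
Dose 1 (220 mg at t=0 h): 220·exp(−0.05332·8) = 143.606 mg/L
Dose 2 (200 mg at t=4 h): 200·exp(−0.05332·4) = 161.587 mg/L
C(8) = 143.606 + 161.587 = 305.193 mg/L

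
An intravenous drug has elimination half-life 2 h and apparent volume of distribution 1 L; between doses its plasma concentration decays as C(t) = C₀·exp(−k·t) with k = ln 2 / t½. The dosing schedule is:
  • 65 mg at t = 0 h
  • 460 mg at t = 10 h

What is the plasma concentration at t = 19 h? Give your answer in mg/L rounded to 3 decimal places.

k = ln 2 / 2 = 0.34657 per h
Dose 1 (65 mg at t=0 h): 65·exp(−0.34657·19) = 0.090 mg/L
Dose 2 (460 mg at t=10 h): 460·exp(−0.34657·9) = 20.329 mg/L
C(19) = 0.090 + 20.329 = 20.419 mg/L

20.419 mg/L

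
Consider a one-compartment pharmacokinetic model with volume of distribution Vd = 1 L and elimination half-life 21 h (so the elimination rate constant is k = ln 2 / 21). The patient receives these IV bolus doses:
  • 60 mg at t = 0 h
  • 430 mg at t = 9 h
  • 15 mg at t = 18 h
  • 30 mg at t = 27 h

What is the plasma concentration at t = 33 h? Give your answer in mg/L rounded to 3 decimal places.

k = ln 2 / 21 = 0.03301 per h
Dose 1 (60 mg at t=0 h): 60·exp(−0.03301·33) = 20.189 mg/L
Dose 2 (430 mg at t=9 h): 430·exp(−0.03301·24) = 194.731 mg/L
Dose 3 (15 mg at t=18 h): 15·exp(−0.03301·15) = 9.143 mg/L
Dose 4 (30 mg at t=27 h): 30·exp(−0.03301·6) = 24.610 mg/L
C(33) = 20.189 + 194.731 + 9.143 + 24.610 = 248.672 mg/L

248.672 mg/L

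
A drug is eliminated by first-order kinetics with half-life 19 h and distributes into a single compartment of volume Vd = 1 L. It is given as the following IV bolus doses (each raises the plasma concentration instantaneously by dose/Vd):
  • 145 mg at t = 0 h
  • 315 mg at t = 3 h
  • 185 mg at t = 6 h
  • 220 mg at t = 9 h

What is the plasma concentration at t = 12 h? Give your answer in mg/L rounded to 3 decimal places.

k = ln 2 / 19 = 0.03648 per h
Dose 1 (145 mg at t=0 h): 145·exp(−0.03648·12) = 93.593 mg/L
Dose 2 (315 mg at t=3 h): 315·exp(−0.03648·9) = 226.839 mg/L
Dose 3 (185 mg at t=6 h): 185·exp(−0.03648·6) = 148.631 mg/L
Dose 4 (220 mg at t=9 h): 220·exp(−0.03648·3) = 197.193 mg/L
C(12) = 93.593 + 226.839 + 148.631 + 197.193 = 666.256 mg/L

666.256 mg/L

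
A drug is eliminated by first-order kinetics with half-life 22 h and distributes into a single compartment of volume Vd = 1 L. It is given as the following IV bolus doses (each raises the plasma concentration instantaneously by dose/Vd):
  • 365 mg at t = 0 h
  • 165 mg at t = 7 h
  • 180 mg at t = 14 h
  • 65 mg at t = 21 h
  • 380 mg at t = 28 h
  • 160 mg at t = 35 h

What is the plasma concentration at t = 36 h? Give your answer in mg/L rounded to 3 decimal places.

764.474 mg/L

k = ln 2 / 22 = 0.03151 per h
Dose 1 (365 mg at t=0 h): 365·exp(−0.03151·36) = 117.408 mg/L
Dose 2 (165 mg at t=7 h): 165·exp(−0.03151·29) = 66.172 mg/L
Dose 3 (180 mg at t=14 h): 180·exp(−0.03151·22) = 90.000 mg/L
Dose 4 (65 mg at t=21 h): 65·exp(−0.03151·15) = 40.520 mg/L
Dose 5 (380 mg at t=28 h): 380·exp(−0.03151·8) = 295.337 mg/L
Dose 6 (160 mg at t=35 h): 160·exp(−0.03151·1) = 155.038 mg/L
C(36) = 117.408 + 66.172 + 90.000 + 40.520 + 295.337 + 155.038 = 764.474 mg/L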